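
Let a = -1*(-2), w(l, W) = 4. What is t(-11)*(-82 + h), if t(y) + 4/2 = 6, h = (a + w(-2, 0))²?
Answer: -184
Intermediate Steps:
a = 2
h = 36 (h = (2 + 4)² = 6² = 36)
t(y) = 4 (t(y) = -2 + 6 = 4)
t(-11)*(-82 + h) = 4*(-82 + 36) = 4*(-46) = -184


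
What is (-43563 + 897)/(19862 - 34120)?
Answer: 21333/7129 ≈ 2.9924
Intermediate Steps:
(-43563 + 897)/(19862 - 34120) = -42666/(-14258) = -42666*(-1/14258) = 21333/7129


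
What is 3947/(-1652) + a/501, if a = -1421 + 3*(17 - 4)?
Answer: -4260511/827652 ≈ -5.1477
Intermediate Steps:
a = -1382 (a = -1421 + 3*13 = -1421 + 39 = -1382)
3947/(-1652) + a/501 = 3947/(-1652) - 1382/501 = 3947*(-1/1652) - 1382*1/501 = -3947/1652 - 1382/501 = -4260511/827652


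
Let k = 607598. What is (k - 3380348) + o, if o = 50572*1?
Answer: -2722178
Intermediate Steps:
o = 50572
(k - 3380348) + o = (607598 - 3380348) + 50572 = -2772750 + 50572 = -2722178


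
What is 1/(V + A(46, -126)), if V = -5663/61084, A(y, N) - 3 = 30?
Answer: 61084/2010109 ≈ 0.030388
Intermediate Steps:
A(y, N) = 33 (A(y, N) = 3 + 30 = 33)
V = -5663/61084 (V = -5663*1/61084 = -5663/61084 ≈ -0.092708)
1/(V + A(46, -126)) = 1/(-5663/61084 + 33) = 1/(2010109/61084) = 61084/2010109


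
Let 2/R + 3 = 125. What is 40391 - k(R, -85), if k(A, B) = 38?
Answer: 40353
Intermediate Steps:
R = 1/61 (R = 2/(-3 + 125) = 2/122 = 2*(1/122) = 1/61 ≈ 0.016393)
40391 - k(R, -85) = 40391 - 1*38 = 40391 - 38 = 40353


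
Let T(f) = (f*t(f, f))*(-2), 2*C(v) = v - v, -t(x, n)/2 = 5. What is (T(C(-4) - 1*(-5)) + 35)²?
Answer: 18225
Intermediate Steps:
t(x, n) = -10 (t(x, n) = -2*5 = -10)
C(v) = 0 (C(v) = (v - v)/2 = (½)*0 = 0)
T(f) = 20*f (T(f) = (f*(-10))*(-2) = -10*f*(-2) = 20*f)
(T(C(-4) - 1*(-5)) + 35)² = (20*(0 - 1*(-5)) + 35)² = (20*(0 + 5) + 35)² = (20*5 + 35)² = (100 + 35)² = 135² = 18225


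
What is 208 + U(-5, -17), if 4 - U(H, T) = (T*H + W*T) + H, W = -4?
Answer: 64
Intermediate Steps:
U(H, T) = 4 - H + 4*T - H*T (U(H, T) = 4 - ((T*H - 4*T) + H) = 4 - ((H*T - 4*T) + H) = 4 - ((-4*T + H*T) + H) = 4 - (H - 4*T + H*T) = 4 + (-H + 4*T - H*T) = 4 - H + 4*T - H*T)
208 + U(-5, -17) = 208 + (4 - 1*(-5) + 4*(-17) - 1*(-5)*(-17)) = 208 + (4 + 5 - 68 - 85) = 208 - 144 = 64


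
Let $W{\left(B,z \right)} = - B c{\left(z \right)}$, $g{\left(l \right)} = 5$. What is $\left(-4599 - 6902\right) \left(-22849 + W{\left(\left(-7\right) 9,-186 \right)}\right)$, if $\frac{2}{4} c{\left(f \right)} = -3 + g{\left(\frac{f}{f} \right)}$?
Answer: $259888097$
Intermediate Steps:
$c{\left(f \right)} = 4$ ($c{\left(f \right)} = 2 \left(-3 + 5\right) = 2 \cdot 2 = 4$)
$W{\left(B,z \right)} = - 4 B$ ($W{\left(B,z \right)} = - B 4 = - 4 B$)
$\left(-4599 - 6902\right) \left(-22849 + W{\left(\left(-7\right) 9,-186 \right)}\right) = \left(-4599 - 6902\right) \left(-22849 - 4 \left(\left(-7\right) 9\right)\right) = - 11501 \left(-22849 - -252\right) = - 11501 \left(-22849 + 252\right) = \left(-11501\right) \left(-22597\right) = 259888097$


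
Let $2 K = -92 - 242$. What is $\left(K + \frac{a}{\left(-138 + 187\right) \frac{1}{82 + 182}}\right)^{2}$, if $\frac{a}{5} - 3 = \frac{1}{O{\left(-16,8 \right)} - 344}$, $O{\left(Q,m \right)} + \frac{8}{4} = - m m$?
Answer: $\frac{30024225625}{4036081} \approx 7439.0$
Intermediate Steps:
$O{\left(Q,m \right)} = -2 - m^{2}$ ($O{\left(Q,m \right)} = -2 + - m m = -2 - m^{2}$)
$K = -167$ ($K = \frac{-92 - 242}{2} = \frac{1}{2} \left(-334\right) = -167$)
$a = \frac{1229}{82}$ ($a = 15 + \frac{5}{\left(-2 - 8^{2}\right) - 344} = 15 + \frac{5}{\left(-2 - 64\right) - 344} = 15 + \frac{5}{-66 - 344} = 15 + \frac{5}{-410} = 15 + 5 \left(- \frac{1}{410}\right) = 15 - \frac{1}{82} = \frac{1229}{82} \approx 14.988$)
$\left(K + \frac{a}{\left(-138 + 187\right) \frac{1}{82 + 182}}\right)^{2} = \left(-167 + \frac{1229}{82 \frac{-138 + 187}{82 + 182}}\right)^{2} = \left(-167 + \frac{1229}{82 \cdot \frac{49}{264}}\right)^{2} = \left(-167 + \frac{1229}{82} \cdot \frac{264}{49}\right)^{2} = \left(-167 + \frac{162228}{2009}\right)^{2} = \left(- \frac{173275}{2009}\right)^{2} = \frac{30024225625}{4036081}$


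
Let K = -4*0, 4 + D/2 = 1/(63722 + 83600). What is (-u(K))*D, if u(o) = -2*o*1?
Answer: 0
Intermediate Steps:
D = -589287/73661 (D = -8 + 2/(63722 + 83600) = -8 + 2/147322 = -8 + 2*(1/147322) = -8 + 1/73661 = -589287/73661 ≈ -8.0000)
K = 0
u(o) = -2*o
(-u(K))*D = -(-2)*0*(-589287/73661) = -1*0*(-589287/73661) = 0*(-589287/73661) = 0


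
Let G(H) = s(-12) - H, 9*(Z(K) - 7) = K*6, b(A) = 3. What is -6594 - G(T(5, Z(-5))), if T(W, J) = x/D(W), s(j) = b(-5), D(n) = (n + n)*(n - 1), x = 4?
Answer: -65969/10 ≈ -6596.9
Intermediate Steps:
D(n) = 2*n*(-1 + n) (D(n) = (2*n)*(-1 + n) = 2*n*(-1 + n))
s(j) = 3
Z(K) = 7 + 2*K/3 (Z(K) = 7 + (K*6)/9 = 7 + (6*K)/9 = 7 + 2*K/3)
T(W, J) = 2/(W*(-1 + W)) (T(W, J) = 4/((2*W*(-1 + W))) = 4*(1/(2*W*(-1 + W))) = 2/(W*(-1 + W)))
G(H) = 3 - H
-6594 - G(T(5, Z(-5))) = -6594 - (3 - 2/(5*(-1 + 5))) = -6594 - (3 - 2/(5*4)) = -6594 - (3 - 1*⅒) = -6594 - (3 - ⅒) = -6594 - 1*29/10 = -6594 - 29/10 = -65969/10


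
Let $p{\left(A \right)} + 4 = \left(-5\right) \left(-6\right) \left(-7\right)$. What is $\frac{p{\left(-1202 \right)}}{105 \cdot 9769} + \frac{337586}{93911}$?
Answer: $\frac{346257054616}{96328738695} \approx 3.5945$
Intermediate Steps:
$p{\left(A \right)} = -214$ ($p{\left(A \right)} = -4 + \left(-5\right) \left(-6\right) \left(-7\right) = -4 + 30 \left(-7\right) = -4 - 210 = -214$)
$\frac{p{\left(-1202 \right)}}{105 \cdot 9769} + \frac{337586}{93911} = - \frac{214}{105 \cdot 9769} + \frac{337586}{93911} = - \frac{214}{1025745} + 337586 \cdot \frac{1}{93911} = \left(-214\right) \frac{1}{1025745} + \frac{337586}{93911} = - \frac{214}{1025745} + \frac{337586}{93911} = \frac{346257054616}{96328738695}$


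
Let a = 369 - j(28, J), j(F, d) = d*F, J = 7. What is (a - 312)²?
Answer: 19321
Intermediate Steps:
j(F, d) = F*d
a = 173 (a = 369 - 28*7 = 369 - 1*196 = 369 - 196 = 173)
(a - 312)² = (173 - 312)² = (-139)² = 19321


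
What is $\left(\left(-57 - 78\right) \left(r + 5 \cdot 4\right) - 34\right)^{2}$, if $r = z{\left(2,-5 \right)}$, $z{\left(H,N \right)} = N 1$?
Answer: $4239481$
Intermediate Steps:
$z{\left(H,N \right)} = N$
$r = -5$
$\left(\left(-57 - 78\right) \left(r + 5 \cdot 4\right) - 34\right)^{2} = \left(\left(-57 - 78\right) \left(-5 + 5 \cdot 4\right) - 34\right)^{2} = \left(- 135 \left(-5 + 20\right) - 34\right)^{2} = \left(\left(-135\right) 15 - 34\right)^{2} = \left(-2025 - 34\right)^{2} = \left(-2059\right)^{2} = 4239481$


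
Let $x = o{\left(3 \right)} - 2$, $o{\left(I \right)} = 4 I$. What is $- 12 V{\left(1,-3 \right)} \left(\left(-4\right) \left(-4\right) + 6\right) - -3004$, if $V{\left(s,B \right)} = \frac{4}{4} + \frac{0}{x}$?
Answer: $2740$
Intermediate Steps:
$x = 10$ ($x = 4 \cdot 3 - 2 = 12 - 2 = 10$)
$V{\left(s,B \right)} = 1$ ($V{\left(s,B \right)} = \frac{4}{4} + \frac{0}{10} = 4 \cdot \frac{1}{4} + 0 \cdot \frac{1}{10} = 1 + 0 = 1$)
$- 12 V{\left(1,-3 \right)} \left(\left(-4\right) \left(-4\right) + 6\right) - -3004 = \left(-12\right) 1 \left(\left(-4\right) \left(-4\right) + 6\right) - -3004 = - 12 \left(16 + 6\right) + 3004 = \left(-12\right) 22 + 3004 = -264 + 3004 = 2740$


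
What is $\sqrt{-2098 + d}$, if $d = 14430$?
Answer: $2 \sqrt{3083} \approx 111.05$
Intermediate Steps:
$\sqrt{-2098 + d} = \sqrt{-2098 + 14430} = \sqrt{12332} = 2 \sqrt{3083}$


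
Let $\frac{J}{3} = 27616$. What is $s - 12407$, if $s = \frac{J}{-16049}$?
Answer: $- \frac{199202791}{16049} \approx -12412.0$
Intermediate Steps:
$J = 82848$ ($J = 3 \cdot 27616 = 82848$)
$s = - \frac{82848}{16049}$ ($s = \frac{82848}{-16049} = 82848 \left(- \frac{1}{16049}\right) = - \frac{82848}{16049} \approx -5.1622$)
$s - 12407 = - \frac{82848}{16049} - 12407 = - \frac{199202791}{16049}$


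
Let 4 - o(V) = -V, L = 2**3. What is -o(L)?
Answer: -12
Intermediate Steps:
L = 8
o(V) = 4 + V (o(V) = 4 - (-1)*V = 4 + V)
-o(L) = -(4 + 8) = -1*12 = -12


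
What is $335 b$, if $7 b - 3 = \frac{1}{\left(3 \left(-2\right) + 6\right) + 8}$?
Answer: $\frac{8375}{56} \approx 149.55$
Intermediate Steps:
$b = \frac{25}{56}$ ($b = \frac{3}{7} + \frac{1}{7 \left(\left(3 \left(-2\right) + 6\right) + 8\right)} = \frac{3}{7} + \frac{1}{7 \left(\left(-6 + 6\right) + 8\right)} = \frac{3}{7} + \frac{1}{7 \left(0 + 8\right)} = \frac{3}{7} + \frac{1}{7 \cdot 8} = \frac{3}{7} + \frac{1}{7} \cdot \frac{1}{8} = \frac{3}{7} + \frac{1}{56} = \frac{25}{56} \approx 0.44643$)
$335 b = 335 \cdot \frac{25}{56} = \frac{8375}{56}$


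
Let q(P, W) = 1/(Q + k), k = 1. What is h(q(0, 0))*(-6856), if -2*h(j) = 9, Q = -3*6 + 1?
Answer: 30852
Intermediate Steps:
Q = -17 (Q = -18 + 1 = -17)
q(P, W) = -1/16 (q(P, W) = 1/(-17 + 1) = 1/(-16) = -1/16)
h(j) = -9/2 (h(j) = -½*9 = -9/2)
h(q(0, 0))*(-6856) = -9/2*(-6856) = 30852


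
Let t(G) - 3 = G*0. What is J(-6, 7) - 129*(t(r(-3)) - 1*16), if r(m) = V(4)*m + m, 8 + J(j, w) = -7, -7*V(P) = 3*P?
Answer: 1662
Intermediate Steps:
V(P) = -3*P/7
J(j, w) = -15 (J(j, w) = -8 - 7 = -15)
r(m) = -5*m/7 (r(m) = (-3/7*4)*m + m = -12*m/7 + m = -5*m/7)
t(G) = 3 (t(G) = 3 + G*0 = 3 + 0 = 3)
J(-6, 7) - 129*(t(r(-3)) - 1*16) = -15 - 129*(3 - 1*16) = -15 - 129*(3 - 16) = -15 - 129*(-13) = -15 + 1677 = 1662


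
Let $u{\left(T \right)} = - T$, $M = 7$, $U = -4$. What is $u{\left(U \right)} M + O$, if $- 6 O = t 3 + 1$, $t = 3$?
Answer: $\frac{79}{3} \approx 26.333$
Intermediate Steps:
$O = - \frac{5}{3}$ ($O = - \frac{3 \cdot 3 + 1}{6} = - \frac{9 + 1}{6} = \left(- \frac{1}{6}\right) 10 = - \frac{5}{3} \approx -1.6667$)
$u{\left(U \right)} M + O = \left(-1\right) \left(-4\right) 7 - \frac{5}{3} = 4 \cdot 7 - \frac{5}{3} = 28 - \frac{5}{3} = \frac{79}{3}$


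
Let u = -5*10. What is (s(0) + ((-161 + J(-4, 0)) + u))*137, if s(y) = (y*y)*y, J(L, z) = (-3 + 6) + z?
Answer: -28496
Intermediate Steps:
J(L, z) = 3 + z
u = -50
s(y) = y³ (s(y) = y²*y = y³)
(s(0) + ((-161 + J(-4, 0)) + u))*137 = (0³ + ((-161 + (3 + 0)) - 50))*137 = (0 + ((-161 + 3) - 50))*137 = (0 + (-158 - 50))*137 = (0 - 208)*137 = -208*137 = -28496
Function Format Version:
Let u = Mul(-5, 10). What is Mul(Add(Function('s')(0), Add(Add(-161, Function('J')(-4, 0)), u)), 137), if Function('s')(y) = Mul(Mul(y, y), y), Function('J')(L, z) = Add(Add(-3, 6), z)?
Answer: -28496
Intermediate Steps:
Function('J')(L, z) = Add(3, z)
u = -50
Function('s')(y) = Pow(y, 3) (Function('s')(y) = Mul(Pow(y, 2), y) = Pow(y, 3))
Mul(Add(Function('s')(0), Add(Add(-161, Function('J')(-4, 0)), u)), 137) = Mul(Add(Pow(0, 3), Add(Add(-161, Add(3, 0)), -50)), 137) = Mul(Add(0, Add(Add(-161, 3), -50)), 137) = Mul(Add(0, Add(-158, -50)), 137) = Mul(Add(0, -208), 137) = Mul(-208, 137) = -28496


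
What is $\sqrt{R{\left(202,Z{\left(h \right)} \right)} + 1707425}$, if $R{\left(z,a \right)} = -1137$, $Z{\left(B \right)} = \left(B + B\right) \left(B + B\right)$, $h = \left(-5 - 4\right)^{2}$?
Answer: $4 \sqrt{106643} \approx 1306.3$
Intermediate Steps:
$h = 81$ ($h = \left(-9\right)^{2} = 81$)
$Z{\left(B \right)} = 4 B^{2}$ ($Z{\left(B \right)} = 2 B 2 B = 4 B^{2}$)
$\sqrt{R{\left(202,Z{\left(h \right)} \right)} + 1707425} = \sqrt{-1137 + 1707425} = \sqrt{1706288} = 4 \sqrt{106643}$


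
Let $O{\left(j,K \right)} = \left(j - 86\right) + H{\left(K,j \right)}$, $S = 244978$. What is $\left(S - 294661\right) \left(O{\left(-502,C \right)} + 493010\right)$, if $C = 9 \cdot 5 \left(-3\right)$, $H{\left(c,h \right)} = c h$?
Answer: $-27832019136$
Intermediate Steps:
$C = -135$ ($C = 45 \left(-3\right) = -135$)
$O{\left(j,K \right)} = -86 + j + K j$ ($O{\left(j,K \right)} = \left(j - 86\right) + K j = \left(-86 + j\right) + K j = -86 + j + K j$)
$\left(S - 294661\right) \left(O{\left(-502,C \right)} + 493010\right) = \left(244978 - 294661\right) \left(\left(-86 - 502 - -67770\right) + 493010\right) = - 49683 \left(\left(-86 - 502 + 67770\right) + 493010\right) = - 49683 \left(67182 + 493010\right) = \left(-49683\right) 560192 = -27832019136$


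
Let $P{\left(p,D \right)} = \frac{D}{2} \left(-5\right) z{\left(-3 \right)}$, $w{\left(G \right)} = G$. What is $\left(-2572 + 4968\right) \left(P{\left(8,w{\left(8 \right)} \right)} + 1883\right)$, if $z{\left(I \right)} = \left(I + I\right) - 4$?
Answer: $4990868$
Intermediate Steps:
$z{\left(I \right)} = -4 + 2 I$ ($z{\left(I \right)} = 2 I - 4 = -4 + 2 I$)
$P{\left(p,D \right)} = 25 D$ ($P{\left(p,D \right)} = \frac{D}{2} \left(-5\right) \left(-4 + 2 \left(-3\right)\right) = D \frac{1}{2} \left(-5\right) \left(-4 - 6\right) = \frac{D}{2} \left(-5\right) \left(-10\right) = - \frac{5 D}{2} \left(-10\right) = 25 D$)
$\left(-2572 + 4968\right) \left(P{\left(8,w{\left(8 \right)} \right)} + 1883\right) = \left(-2572 + 4968\right) \left(25 \cdot 8 + 1883\right) = 2396 \left(200 + 1883\right) = 2396 \cdot 2083 = 4990868$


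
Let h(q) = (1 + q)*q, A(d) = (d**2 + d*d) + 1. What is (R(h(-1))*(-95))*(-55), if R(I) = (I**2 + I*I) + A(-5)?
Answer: 266475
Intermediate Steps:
A(d) = 1 + 2*d**2 (A(d) = (d**2 + d**2) + 1 = 2*d**2 + 1 = 1 + 2*d**2)
h(q) = q*(1 + q)
R(I) = 51 + 2*I**2 (R(I) = (I**2 + I*I) + (1 + 2*(-5)**2) = (I**2 + I**2) + (1 + 2*25) = 2*I**2 + (1 + 50) = 2*I**2 + 51 = 51 + 2*I**2)
(R(h(-1))*(-95))*(-55) = ((51 + 2*(-(1 - 1))**2)*(-95))*(-55) = ((51 + 2*(-1*0)**2)*(-95))*(-55) = ((51 + 2*0**2)*(-95))*(-55) = ((51 + 2*0)*(-95))*(-55) = ((51 + 0)*(-95))*(-55) = (51*(-95))*(-55) = -4845*(-55) = 266475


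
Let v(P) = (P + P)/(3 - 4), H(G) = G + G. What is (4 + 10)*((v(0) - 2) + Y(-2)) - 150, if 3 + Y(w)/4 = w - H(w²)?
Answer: -906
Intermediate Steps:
H(G) = 2*G
v(P) = -2*P (v(P) = (2*P)/(-1) = (2*P)*(-1) = -2*P)
Y(w) = -12 - 8*w² + 4*w (Y(w) = -12 + 4*(w - 2*w²) = -12 + (-8*w² + 4*w) = -12 - 8*w² + 4*w)
(4 + 10)*((v(0) - 2) + Y(-2)) - 150 = (4 + 10)*((-2*0 - 2) + (-12 - 8*(-2)² + 4*(-2))) - 150 = 14*((0 - 2) + (-12 - 8*4 - 8)) - 150 = 14*(-2 + (-12 - 32 - 8)) - 150 = 14*(-2 - 52) - 150 = 14*(-54) - 150 = -756 - 150 = -906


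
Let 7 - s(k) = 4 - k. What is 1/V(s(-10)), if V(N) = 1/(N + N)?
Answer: -14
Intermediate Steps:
s(k) = 3 + k (s(k) = 7 - (4 - k) = 7 + (-4 + k) = 3 + k)
V(N) = 1/(2*N)
1/V(s(-10)) = 1/(1/(2*(3 - 10))) = 1/((1/2)/(-7)) = 1/((1/2)*(-1/7)) = 1/(-1/14) = -14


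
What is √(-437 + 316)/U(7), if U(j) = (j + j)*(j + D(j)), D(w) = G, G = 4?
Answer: I/14 ≈ 0.071429*I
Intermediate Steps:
D(w) = 4
U(j) = 2*j*(4 + j) (U(j) = (j + j)*(j + 4) = (2*j)*(4 + j) = 2*j*(4 + j))
√(-437 + 316)/U(7) = √(-437 + 316)/((2*7*(4 + 7))) = √(-121)/((2*7*11)) = (11*I)/154 = (11*I)*(1/154) = I/14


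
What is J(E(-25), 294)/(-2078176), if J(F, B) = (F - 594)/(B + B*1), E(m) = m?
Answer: 619/1221967488 ≈ 5.0656e-7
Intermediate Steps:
J(F, B) = (-594 + F)/(2*B) (J(F, B) = (-594 + F)/(B + B) = (-594 + F)/((2*B)) = (-594 + F)*(1/(2*B)) = (-594 + F)/(2*B))
J(E(-25), 294)/(-2078176) = ((1/2)*(-594 - 25)/294)/(-2078176) = ((1/2)*(1/294)*(-619))*(-1/2078176) = -619/588*(-1/2078176) = 619/1221967488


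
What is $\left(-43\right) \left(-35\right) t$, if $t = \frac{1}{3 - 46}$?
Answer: $-35$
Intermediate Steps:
$t = - \frac{1}{43}$ ($t = \frac{1}{-43} = - \frac{1}{43} \approx -0.023256$)
$\left(-43\right) \left(-35\right) t = \left(-43\right) \left(-35\right) \left(- \frac{1}{43}\right) = 1505 \left(- \frac{1}{43}\right) = -35$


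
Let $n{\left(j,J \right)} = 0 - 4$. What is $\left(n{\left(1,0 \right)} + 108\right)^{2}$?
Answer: $10816$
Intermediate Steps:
$n{\left(j,J \right)} = -4$ ($n{\left(j,J \right)} = 0 - 4 = -4$)
$\left(n{\left(1,0 \right)} + 108\right)^{2} = \left(-4 + 108\right)^{2} = 104^{2} = 10816$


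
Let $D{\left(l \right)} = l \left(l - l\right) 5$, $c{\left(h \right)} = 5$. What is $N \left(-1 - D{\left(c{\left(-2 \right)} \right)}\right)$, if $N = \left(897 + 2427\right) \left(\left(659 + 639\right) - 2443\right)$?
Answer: $3805980$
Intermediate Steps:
$D{\left(l \right)} = 0$ ($D{\left(l \right)} = l 0 \cdot 5 = 0 \cdot 5 = 0$)
$N = -3805980$ ($N = 3324 \left(1298 - 2443\right) = 3324 \left(-1145\right) = -3805980$)
$N \left(-1 - D{\left(c{\left(-2 \right)} \right)}\right) = - 3805980 \left(-1 - 0\right) = - 3805980 \left(-1 + 0\right) = \left(-3805980\right) \left(-1\right) = 3805980$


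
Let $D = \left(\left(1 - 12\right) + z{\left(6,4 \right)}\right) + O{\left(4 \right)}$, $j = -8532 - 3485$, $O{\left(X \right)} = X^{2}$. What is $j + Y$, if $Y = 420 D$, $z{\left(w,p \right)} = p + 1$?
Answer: $-7817$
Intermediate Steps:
$j = -12017$ ($j = -8532 - 3485 = -12017$)
$z{\left(w,p \right)} = 1 + p$
$D = 10$ ($D = \left(\left(1 - 12\right) + \left(1 + 4\right)\right) + 4^{2} = \left(-11 + 5\right) + 16 = -6 + 16 = 10$)
$Y = 4200$ ($Y = 420 \cdot 10 = 4200$)
$j + Y = -12017 + 4200 = -7817$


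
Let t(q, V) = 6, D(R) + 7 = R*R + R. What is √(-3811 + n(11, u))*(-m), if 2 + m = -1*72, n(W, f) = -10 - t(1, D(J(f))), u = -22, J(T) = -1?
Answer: 74*I*√3827 ≈ 4577.8*I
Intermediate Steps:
D(R) = -7 + R + R² (D(R) = -7 + (R*R + R) = -7 + (R² + R) = -7 + (R + R²) = -7 + R + R²)
n(W, f) = -16 (n(W, f) = -10 - 1*6 = -10 - 6 = -16)
m = -74 (m = -2 - 1*72 = -2 - 72 = -74)
√(-3811 + n(11, u))*(-m) = √(-3811 - 16)*(-1*(-74)) = √(-3827)*74 = (I*√3827)*74 = 74*I*√3827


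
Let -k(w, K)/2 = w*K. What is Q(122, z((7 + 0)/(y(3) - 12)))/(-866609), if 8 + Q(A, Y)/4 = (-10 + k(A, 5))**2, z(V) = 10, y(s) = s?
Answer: -6051568/866609 ≈ -6.9830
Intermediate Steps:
k(w, K) = -2*K*w (k(w, K) = -2*w*K = -2*K*w)
Q(A, Y) = -32 + 4*(-10 - 10*A)**2 (Q(A, Y) = -32 + 4*(-10 - 2*5*A)**2 = -32 + 4*(-10 - 10*A)**2)
Q(122, z((7 + 0)/(y(3) - 12)))/(-866609) = (-32 + 400*(1 + 122)**2)/(-866609) = (-32 + 400*123**2)*(-1/866609) = (-32 + 400*15129)*(-1/866609) = (-32 + 6051600)*(-1/866609) = 6051568*(-1/866609) = -6051568/866609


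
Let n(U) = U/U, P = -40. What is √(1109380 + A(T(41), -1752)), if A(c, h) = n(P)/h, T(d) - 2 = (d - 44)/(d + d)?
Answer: √851311586442/876 ≈ 1053.3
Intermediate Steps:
n(U) = 1
T(d) = 2 + (-44 + d)/(2*d) (T(d) = 2 + (d - 44)/(d + d) = 2 + (-44 + d)/((2*d)) = 2 + (-44 + d)*(1/(2*d)) = 2 + (-44 + d)/(2*d))
A(c, h) = 1/h
√(1109380 + A(T(41), -1752)) = √(1109380 + 1/(-1752)) = √(1109380 - 1/1752) = √(1943633759/1752) = √851311586442/876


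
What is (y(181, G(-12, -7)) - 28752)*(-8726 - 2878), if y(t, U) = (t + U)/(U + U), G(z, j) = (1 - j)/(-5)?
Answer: 1337155029/4 ≈ 3.3429e+8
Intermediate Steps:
G(z, j) = -1/5 + j/5 (G(z, j) = (1 - j)*(-1/5) = -1/5 + j/5)
y(t, U) = (U + t)/(2*U) (y(t, U) = (U + t)/((2*U)) = (U + t)*(1/(2*U)) = (U + t)/(2*U))
(y(181, G(-12, -7)) - 28752)*(-8726 - 2878) = (((-1/5 + (1/5)*(-7)) + 181)/(2*(-1/5 + (1/5)*(-7))) - 28752)*(-8726 - 2878) = (((-1/5 - 7/5) + 181)/(2*(-1/5 - 7/5)) - 28752)*(-11604) = ((-8/5 + 181)/(2*(-8/5)) - 28752)*(-11604) = ((1/2)*(-5/8)*(897/5) - 28752)*(-11604) = (-897/16 - 28752)*(-11604) = -460929/16*(-11604) = 1337155029/4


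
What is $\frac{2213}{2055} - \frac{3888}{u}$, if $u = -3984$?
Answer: $\frac{350134}{170565} \approx 2.0528$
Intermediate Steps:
$\frac{2213}{2055} - \frac{3888}{u} = \frac{2213}{2055} - \frac{3888}{-3984} = 2213 \cdot \frac{1}{2055} - - \frac{81}{83} = \frac{2213}{2055} + \frac{81}{83} = \frac{350134}{170565}$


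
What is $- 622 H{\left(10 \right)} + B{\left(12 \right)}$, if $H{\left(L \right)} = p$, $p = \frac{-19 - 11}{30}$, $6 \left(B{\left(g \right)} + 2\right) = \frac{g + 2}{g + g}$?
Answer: $\frac{44647}{72} \approx 620.1$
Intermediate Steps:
$B{\left(g \right)} = -2 + \frac{2 + g}{12 g}$ ($B{\left(g \right)} = -2 + \frac{\left(g + 2\right) \frac{1}{g + g}}{6} = -2 + \frac{\left(2 + g\right) \frac{1}{2 g}}{6} = -2 + \frac{\frac{1}{2} \frac{1}{g} \left(2 + g\right)}{6} = -2 + \frac{2 + g}{12 g}$)
$p = -1$ ($p = \left(-30\right) \frac{1}{30} = -1$)
$H{\left(L \right)} = -1$
$- 622 H{\left(10 \right)} + B{\left(12 \right)} = \left(-622\right) \left(-1\right) + \frac{2 - 276}{12 \cdot 12} = 622 + \frac{1}{12} \cdot \frac{1}{12} \left(2 - 276\right) = 622 + \frac{1}{12} \cdot \frac{1}{12} \left(-274\right) = 622 - \frac{137}{72} = \frac{44647}{72}$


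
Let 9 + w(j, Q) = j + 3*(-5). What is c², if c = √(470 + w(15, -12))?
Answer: 461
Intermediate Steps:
w(j, Q) = -24 + j (w(j, Q) = -9 + (j + 3*(-5)) = -9 + (j - 15) = -9 + (-15 + j) = -24 + j)
c = √461 (c = √(470 + (-24 + 15)) = √(470 - 9) = √461 ≈ 21.471)
c² = (√461)² = 461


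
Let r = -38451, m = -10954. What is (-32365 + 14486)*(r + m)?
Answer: 883311995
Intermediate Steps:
(-32365 + 14486)*(r + m) = (-32365 + 14486)*(-38451 - 10954) = -17879*(-49405) = 883311995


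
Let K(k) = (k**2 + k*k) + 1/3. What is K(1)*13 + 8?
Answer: 115/3 ≈ 38.333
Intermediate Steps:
K(k) = 1/3 + 2*k**2 (K(k) = (k**2 + k**2) + 1/3 = 2*k**2 + 1/3 = 1/3 + 2*k**2)
K(1)*13 + 8 = (1/3 + 2*1**2)*13 + 8 = (1/3 + 2*1)*13 + 8 = (1/3 + 2)*13 + 8 = (7/3)*13 + 8 = 91/3 + 8 = 115/3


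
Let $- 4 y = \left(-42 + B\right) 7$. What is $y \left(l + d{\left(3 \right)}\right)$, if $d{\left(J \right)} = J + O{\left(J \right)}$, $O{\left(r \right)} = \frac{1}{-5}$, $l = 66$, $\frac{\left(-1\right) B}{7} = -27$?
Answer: $- \frac{88494}{5} \approx -17699.0$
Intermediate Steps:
$B = 189$ ($B = \left(-7\right) \left(-27\right) = 189$)
$O{\left(r \right)} = - \frac{1}{5}$
$y = - \frac{1029}{4}$ ($y = - \frac{\left(-42 + 189\right) 7}{4} = - \frac{147 \cdot 7}{4} = \left(- \frac{1}{4}\right) 1029 = - \frac{1029}{4} \approx -257.25$)
$d{\left(J \right)} = - \frac{1}{5} + J$ ($d{\left(J \right)} = J - \frac{1}{5} = - \frac{1}{5} + J$)
$y \left(l + d{\left(3 \right)}\right) = - \frac{1029 \left(66 + \left(- \frac{1}{5} + 3\right)\right)}{4} = - \frac{1029 \left(66 + \frac{14}{5}\right)}{4} = \left(- \frac{1029}{4}\right) \frac{344}{5} = - \frac{88494}{5}$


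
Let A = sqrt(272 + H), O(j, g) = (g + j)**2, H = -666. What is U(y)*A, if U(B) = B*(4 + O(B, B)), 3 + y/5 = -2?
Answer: -62600*I*sqrt(394) ≈ -1.2426e+6*I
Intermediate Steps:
A = I*sqrt(394) (A = sqrt(272 - 666) = sqrt(-394) = I*sqrt(394) ≈ 19.849*I)
y = -25 (y = -15 + 5*(-2) = -15 - 10 = -25)
U(B) = B*(4 + 4*B**2) (U(B) = B*(4 + (B + B)**2) = B*(4 + (2*B)**2) = B*(4 + 4*B**2))
U(y)*A = (4*(-25)*(1 + (-25)**2))*(I*sqrt(394)) = (4*(-25)*(1 + 625))*(I*sqrt(394)) = (4*(-25)*626)*(I*sqrt(394)) = -62600*I*sqrt(394)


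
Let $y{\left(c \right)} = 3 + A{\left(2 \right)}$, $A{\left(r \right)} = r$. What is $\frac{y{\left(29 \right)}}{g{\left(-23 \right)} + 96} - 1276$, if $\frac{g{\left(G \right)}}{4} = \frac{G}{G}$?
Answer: $- \frac{25519}{20} \approx -1275.9$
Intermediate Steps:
$g{\left(G \right)} = 4$ ($g{\left(G \right)} = 4 \frac{G}{G} = 4 \cdot 1 = 4$)
$y{\left(c \right)} = 5$ ($y{\left(c \right)} = 3 + 2 = 5$)
$\frac{y{\left(29 \right)}}{g{\left(-23 \right)} + 96} - 1276 = \frac{5}{4 + 96} - 1276 = \frac{5}{100} - 1276 = 5 \cdot \frac{1}{100} - 1276 = \frac{1}{20} - 1276 = - \frac{25519}{20}$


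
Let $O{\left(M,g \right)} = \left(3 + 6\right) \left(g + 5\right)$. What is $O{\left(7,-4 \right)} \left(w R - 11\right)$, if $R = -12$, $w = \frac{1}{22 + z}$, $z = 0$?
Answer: $- \frac{1143}{11} \approx -103.91$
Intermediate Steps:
$w = \frac{1}{22}$ ($w = \frac{1}{22 + 0} = \frac{1}{22} \approx 0.045455$)
$O{\left(M,g \right)} = 45 + 9 g$ ($O{\left(M,g \right)} = 9 \left(5 + g\right) = 45 + 9 g$)
$O{\left(7,-4 \right)} \left(w R - 11\right) = \left(45 + 9 \left(-4\right)\right) \left(\frac{1}{22} \left(-12\right) - 11\right) = \left(45 - 36\right) \left(- \frac{6}{11} - 11\right) = 9 \left(- \frac{127}{11}\right) = - \frac{1143}{11}$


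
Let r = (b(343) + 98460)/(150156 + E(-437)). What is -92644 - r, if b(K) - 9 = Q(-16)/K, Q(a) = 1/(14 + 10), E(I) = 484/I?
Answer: -50043382667582237/540164807616 ≈ -92645.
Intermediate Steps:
Q(a) = 1/24
b(K) = 9 + 1/(24*K)
r = 354230805533/540164807616 (r = ((9 + (1/24)/343) + 98460)/(150156 + 484/(-437)) = ((9 + (1/24)*(1/343)) + 98460)/(150156 + 484*(-1/437)) = ((9 + 1/8232) + 98460)/(150156 - 484/437) = (74089/8232 + 98460)/(65617688/437) = (810596809/8232)*(437/65617688) = 354230805533/540164807616 ≈ 0.65578)
-92644 - r = -92644 - 1*354230805533/540164807616 = -92644 - 354230805533/540164807616 = -50043382667582237/540164807616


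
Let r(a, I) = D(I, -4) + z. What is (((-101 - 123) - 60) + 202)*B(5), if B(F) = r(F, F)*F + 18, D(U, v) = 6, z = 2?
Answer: -4756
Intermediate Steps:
r(a, I) = 8 (r(a, I) = 6 + 2 = 8)
B(F) = 18 + 8*F (B(F) = 8*F + 18 = 18 + 8*F)
(((-101 - 123) - 60) + 202)*B(5) = (((-101 - 123) - 60) + 202)*(18 + 8*5) = ((-224 - 60) + 202)*(18 + 40) = (-284 + 202)*58 = -82*58 = -4756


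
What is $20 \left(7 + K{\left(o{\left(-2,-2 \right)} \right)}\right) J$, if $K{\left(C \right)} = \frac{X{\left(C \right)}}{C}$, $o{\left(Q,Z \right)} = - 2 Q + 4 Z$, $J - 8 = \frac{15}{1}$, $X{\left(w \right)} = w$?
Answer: $3680$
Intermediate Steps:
$J = 23$ ($J = 8 + \frac{15}{1} = 8 + 15 \cdot 1 = 8 + 15 = 23$)
$K{\left(C \right)} = 1$ ($K{\left(C \right)} = \frac{C}{C} = 1$)
$20 \left(7 + K{\left(o{\left(-2,-2 \right)} \right)}\right) J = 20 \left(7 + 1\right) 23 = 20 \cdot 8 \cdot 23 = 160 \cdot 23 = 3680$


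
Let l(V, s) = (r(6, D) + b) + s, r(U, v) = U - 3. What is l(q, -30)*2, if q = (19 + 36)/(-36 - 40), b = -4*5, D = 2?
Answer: -94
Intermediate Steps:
b = -20
q = -55/76 (q = 55/(-76) = 55*(-1/76) = -55/76 ≈ -0.72368)
r(U, v) = -3 + U
l(V, s) = -17 + s (l(V, s) = ((-3 + 6) - 20) + s = (3 - 20) + s = -17 + s)
l(q, -30)*2 = (-17 - 30)*2 = -47*2 = -94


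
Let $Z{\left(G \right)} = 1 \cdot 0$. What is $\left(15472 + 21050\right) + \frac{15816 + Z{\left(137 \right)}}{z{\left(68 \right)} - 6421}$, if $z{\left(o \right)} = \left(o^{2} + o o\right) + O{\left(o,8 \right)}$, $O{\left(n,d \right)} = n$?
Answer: $\frac{35249002}{965} \approx 36527.0$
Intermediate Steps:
$Z{\left(G \right)} = 0$
$z{\left(o \right)} = o + 2 o^{2}$ ($z{\left(o \right)} = \left(o^{2} + o o\right) + o = \left(o^{2} + o^{2}\right) + o = 2 o^{2} + o = o + 2 o^{2}$)
$\left(15472 + 21050\right) + \frac{15816 + Z{\left(137 \right)}}{z{\left(68 \right)} - 6421} = \left(15472 + 21050\right) + \frac{15816 + 0}{68 \left(1 + 2 \cdot 68\right) - 6421} = 36522 + \frac{15816}{68 \left(1 + 136\right) - 6421} = 36522 + \frac{15816}{68 \cdot 137 - 6421} = 36522 + \frac{15816}{9316 - 6421} = 36522 + \frac{15816}{2895} = 36522 + 15816 \cdot \frac{1}{2895} = 36522 + \frac{5272}{965} = \frac{35249002}{965}$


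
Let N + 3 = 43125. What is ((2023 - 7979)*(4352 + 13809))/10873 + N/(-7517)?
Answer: -813559573078/81732341 ≈ -9954.0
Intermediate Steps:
N = 43122 (N = -3 + 43125 = 43122)
((2023 - 7979)*(4352 + 13809))/10873 + N/(-7517) = ((2023 - 7979)*(4352 + 13809))/10873 + 43122/(-7517) = -5956*18161*(1/10873) + 43122*(-1/7517) = -108166916*1/10873 - 43122/7517 = -108166916/10873 - 43122/7517 = -813559573078/81732341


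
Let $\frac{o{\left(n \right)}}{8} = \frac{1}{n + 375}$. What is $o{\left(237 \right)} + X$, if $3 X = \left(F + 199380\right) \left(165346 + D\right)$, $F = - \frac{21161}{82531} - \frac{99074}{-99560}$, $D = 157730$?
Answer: $\frac{177589171617457733177}{8270844165} \approx 2.1472 \cdot 10^{10}$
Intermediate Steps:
$F = \frac{3034943567}{4108393180}$ ($F = \left(-21161\right) \frac{1}{82531} - - \frac{49537}{49780} = - \frac{21161}{82531} + \frac{49537}{49780} = \frac{3034943567}{4108393180} \approx 0.73872$)
$X = \frac{1160713539982677239}{54057805}$ ($X = \frac{\left(\frac{3034943567}{4108393180} + 199380\right) \left(165346 + 157730\right)}{3} = \frac{\frac{819134467171967}{4108393180} \cdot 323076}{3} = \frac{1}{3} \cdot \frac{3482140619948031717}{54057805} = \frac{1160713539982677239}{54057805} \approx 2.1472 \cdot 10^{10}$)
$o{\left(n \right)} = \frac{8}{375 + n}$ ($o{\left(n \right)} = \frac{8}{n + 375} = \frac{8}{375 + n}$)
$o{\left(237 \right)} + X = \frac{8}{375 + 237} + \frac{1160713539982677239}{54057805} = \frac{8}{612} + \frac{1160713539982677239}{54057805} = 8 \cdot \frac{1}{612} + \frac{1160713539982677239}{54057805} = \frac{2}{153} + \frac{1160713539982677239}{54057805} = \frac{177589171617457733177}{8270844165}$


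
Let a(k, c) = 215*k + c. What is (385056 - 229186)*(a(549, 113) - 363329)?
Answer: -38216362470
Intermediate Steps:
a(k, c) = c + 215*k
(385056 - 229186)*(a(549, 113) - 363329) = (385056 - 229186)*((113 + 215*549) - 363329) = 155870*((113 + 118035) - 363329) = 155870*(118148 - 363329) = 155870*(-245181) = -38216362470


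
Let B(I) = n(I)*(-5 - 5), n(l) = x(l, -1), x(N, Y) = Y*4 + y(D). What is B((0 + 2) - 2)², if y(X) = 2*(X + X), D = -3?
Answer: 25600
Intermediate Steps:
y(X) = 4*X (y(X) = 2*(2*X) = 4*X)
x(N, Y) = -12 + 4*Y (x(N, Y) = Y*4 + 4*(-3) = 4*Y - 12 = -12 + 4*Y)
n(l) = -16 (n(l) = -12 + 4*(-1) = -12 - 4 = -16)
B(I) = 160 (B(I) = -16*(-5 - 5) = -16*(-10) = 160)
B((0 + 2) - 2)² = 160² = 25600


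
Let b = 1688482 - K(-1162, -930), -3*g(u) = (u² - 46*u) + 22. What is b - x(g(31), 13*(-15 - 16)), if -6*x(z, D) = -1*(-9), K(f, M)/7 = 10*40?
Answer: 3371367/2 ≈ 1.6857e+6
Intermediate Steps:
K(f, M) = 2800 (K(f, M) = 7*(10*40) = 7*400 = 2800)
g(u) = -22/3 - u²/3 + 46*u/3 (g(u) = -((u² - 46*u) + 22)/3 = -(22 + u² - 46*u)/3 = -22/3 - u²/3 + 46*u/3)
b = 1685682 (b = 1688482 - 1*2800 = 1688482 - 2800 = 1685682)
x(z, D) = -3/2 (x(z, D) = -(-1)*(-9)/6 = -⅙*9 = -3/2)
b - x(g(31), 13*(-15 - 16)) = 1685682 - 1*(-3/2) = 1685682 + 3/2 = 3371367/2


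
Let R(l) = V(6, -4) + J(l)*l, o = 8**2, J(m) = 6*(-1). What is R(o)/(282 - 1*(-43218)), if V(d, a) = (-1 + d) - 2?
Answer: -127/14500 ≈ -0.0087586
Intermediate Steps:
J(m) = -6
V(d, a) = -3 + d
o = 64
R(l) = 3 - 6*l (R(l) = (-3 + 6) - 6*l = 3 - 6*l)
R(o)/(282 - 1*(-43218)) = (3 - 6*64)/(282 - 1*(-43218)) = (3 - 384)/(282 + 43218) = -381/43500 = -381*1/43500 = -127/14500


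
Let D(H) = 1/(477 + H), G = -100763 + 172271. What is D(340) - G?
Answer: -58422035/817 ≈ -71508.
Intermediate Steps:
G = 71508
D(340) - G = 1/(477 + 340) - 1*71508 = 1/817 - 71508 = -58422035/817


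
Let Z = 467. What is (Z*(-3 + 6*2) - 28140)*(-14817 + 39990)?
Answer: -602566101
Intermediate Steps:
(Z*(-3 + 6*2) - 28140)*(-14817 + 39990) = (467*(-3 + 6*2) - 28140)*(-14817 + 39990) = (467*(-3 + 12) - 28140)*25173 = (467*9 - 28140)*25173 = (4203 - 28140)*25173 = -23937*25173 = -602566101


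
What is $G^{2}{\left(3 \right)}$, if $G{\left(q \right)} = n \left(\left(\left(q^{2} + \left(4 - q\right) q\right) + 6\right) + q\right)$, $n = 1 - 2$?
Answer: $441$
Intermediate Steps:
$n = -1$
$G{\left(q \right)} = -6 - q - q^{2} - q \left(4 - q\right)$ ($G{\left(q \right)} = - (\left(\left(q^{2} + \left(4 - q\right) q\right) + 6\right) + q) = - (\left(\left(q^{2} + q \left(4 - q\right)\right) + 6\right) + q) = - (\left(6 + q^{2} + q \left(4 - q\right)\right) + q) = - (6 + q + q^{2} + q \left(4 - q\right)) = -6 - q - q^{2} - q \left(4 - q\right)$)
$G^{2}{\left(3 \right)} = \left(-6 - 15\right)^{2} = \left(-21\right)^{2} = 441$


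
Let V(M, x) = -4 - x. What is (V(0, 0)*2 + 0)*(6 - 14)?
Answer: 64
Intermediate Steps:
(V(0, 0)*2 + 0)*(6 - 14) = ((-4 - 1*0)*2 + 0)*(6 - 14) = ((-4 + 0)*2 + 0)*(-8) = (-4*2 + 0)*(-8) = (-8 + 0)*(-8) = -8*(-8) = 64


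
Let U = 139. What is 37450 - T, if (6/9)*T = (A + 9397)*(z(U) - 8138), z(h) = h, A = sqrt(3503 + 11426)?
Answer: 225574709/2 + 23997*sqrt(14929)/2 ≈ 1.1425e+8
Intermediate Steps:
A = sqrt(14929) ≈ 122.18
T = -225499809/2 - 23997*sqrt(14929)/2 (T = 3*((sqrt(14929) + 9397)*(139 - 8138))/2 = 3*((9397 + sqrt(14929))*(-7999))/2 = 3*(-75166603 - 7999*sqrt(14929))/2 = -225499809/2 - 23997*sqrt(14929)/2 ≈ -1.1422e+8)
37450 - T = 37450 - (-225499809/2 - 23997*sqrt(14929)/2) = 37450 + (225499809/2 + 23997*sqrt(14929)/2) = 225574709/2 + 23997*sqrt(14929)/2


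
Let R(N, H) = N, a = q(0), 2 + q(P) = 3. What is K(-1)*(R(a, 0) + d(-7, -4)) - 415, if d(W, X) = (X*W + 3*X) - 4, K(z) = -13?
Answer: -584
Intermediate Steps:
q(P) = 1 (q(P) = -2 + 3 = 1)
a = 1
d(W, X) = -4 + 3*X + W*X (d(W, X) = (W*X + 3*X) - 4 = (3*X + W*X) - 4 = -4 + 3*X + W*X)
K(-1)*(R(a, 0) + d(-7, -4)) - 415 = -13*(1 + (-4 + 3*(-4) - 7*(-4))) - 415 = -13*(1 + (-4 - 12 + 28)) - 415 = -13*(1 + 12) - 415 = -13*13 - 415 = -169 - 415 = -584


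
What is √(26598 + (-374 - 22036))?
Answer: 2*√1047 ≈ 64.715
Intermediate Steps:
√(26598 + (-374 - 22036)) = √(26598 - 22410) = √4188 = 2*√1047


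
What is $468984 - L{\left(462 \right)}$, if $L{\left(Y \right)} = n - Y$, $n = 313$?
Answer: $469133$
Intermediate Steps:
$L{\left(Y \right)} = 313 - Y$
$468984 - L{\left(462 \right)} = 468984 - \left(313 - 462\right) = 468984 - -149 = 468984 + 149 = 469133$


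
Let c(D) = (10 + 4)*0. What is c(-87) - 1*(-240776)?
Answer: 240776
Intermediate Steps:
c(D) = 0 (c(D) = 14*0 = 0)
c(-87) - 1*(-240776) = 0 - 1*(-240776) = 0 + 240776 = 240776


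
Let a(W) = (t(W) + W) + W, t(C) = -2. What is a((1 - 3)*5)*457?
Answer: -10054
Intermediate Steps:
a(W) = -2 + 2*W (a(W) = (-2 + W) + W = -2 + 2*W)
a((1 - 3)*5)*457 = (-2 + 2*((1 - 3)*5))*457 = (-2 + 2*(-2*5))*457 = (-2 + 2*(-10))*457 = (-2 - 20)*457 = -22*457 = -10054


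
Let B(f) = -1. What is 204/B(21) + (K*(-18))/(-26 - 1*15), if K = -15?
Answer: -8634/41 ≈ -210.59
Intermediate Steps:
204/B(21) + (K*(-18))/(-26 - 1*15) = 204/(-1) + (-15*(-18))/(-26 - 1*15) = 204*(-1) + 270/(-26 - 15) = -204 + 270/(-41) = -204 + 270*(-1/41) = -204 - 270/41 = -8634/41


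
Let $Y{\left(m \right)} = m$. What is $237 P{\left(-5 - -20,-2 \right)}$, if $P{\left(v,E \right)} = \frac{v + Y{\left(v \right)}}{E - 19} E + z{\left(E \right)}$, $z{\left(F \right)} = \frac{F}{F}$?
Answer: $\frac{6399}{7} \approx 914.14$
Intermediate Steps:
$z{\left(F \right)} = 1$
$P{\left(v,E \right)} = 1 + \frac{2 E v}{-19 + E}$ ($P{\left(v,E \right)} = \frac{v + v}{E - 19} E + 1 = \frac{2 v}{-19 + E} E + 1 = \frac{2 E v}{-19 + E} + 1 = 1 + \frac{2 E v}{-19 + E}$)
$237 P{\left(-5 - -20,-2 \right)} = 237 \frac{-19 - 2 + 2 \left(-2\right) \left(-5 - -20\right)}{-19 - 2} = 237 \frac{-19 - 2 + 2 \left(-2\right) \left(-5 + 20\right)}{-21} = 237 \left(- \frac{-19 - 2 + 2 \left(-2\right) 15}{21}\right) = 237 \left(- \frac{-19 - 2 - 60}{21}\right) = 237 \left(\left(- \frac{1}{21}\right) \left(-81\right)\right) = 237 \cdot \frac{27}{7} = \frac{6399}{7}$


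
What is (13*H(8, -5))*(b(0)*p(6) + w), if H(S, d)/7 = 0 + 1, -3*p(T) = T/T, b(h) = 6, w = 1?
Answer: -91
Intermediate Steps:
p(T) = -⅓ (p(T) = -T/(3*T) = -⅓*1 = -⅓)
H(S, d) = 7 (H(S, d) = 7*(0 + 1) = 7*1 = 7)
(13*H(8, -5))*(b(0)*p(6) + w) = (13*7)*(6*(-⅓) + 1) = 91*(-2 + 1) = 91*(-1) = -91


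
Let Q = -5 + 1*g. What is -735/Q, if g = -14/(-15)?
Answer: 11025/61 ≈ 180.74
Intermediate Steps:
g = 14/15 (g = -14*(-1/15) = 14/15 ≈ 0.93333)
Q = -61/15 (Q = -5 + 1*(14/15) = -5 + 14/15 = -61/15 ≈ -4.0667)
-735/Q = -735/(-61/15) = -735*(-15/61) = 11025/61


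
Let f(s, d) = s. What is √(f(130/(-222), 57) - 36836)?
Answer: I*√453863571/111 ≈ 191.93*I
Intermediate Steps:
√(f(130/(-222), 57) - 36836) = √(130/(-222) - 36836) = √(130*(-1/222) - 36836) = √(-65/111 - 36836) = √(-4088861/111) = I*√453863571/111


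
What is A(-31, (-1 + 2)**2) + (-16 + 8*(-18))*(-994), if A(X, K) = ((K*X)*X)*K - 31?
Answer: 159970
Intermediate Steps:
A(X, K) = -31 + K**2*X**2 (A(X, K) = (K*X**2)*K - 31 = K**2*X**2 - 31 = -31 + K**2*X**2)
A(-31, (-1 + 2)**2) + (-16 + 8*(-18))*(-994) = (-31 + ((-1 + 2)**2)**2*(-31)**2) + (-16 + 8*(-18))*(-994) = (-31 + (1**2)**2*961) + (-16 - 144)*(-994) = (-31 + 1**2*961) - 160*(-994) = (-31 + 1*961) + 159040 = (-31 + 961) + 159040 = 930 + 159040 = 159970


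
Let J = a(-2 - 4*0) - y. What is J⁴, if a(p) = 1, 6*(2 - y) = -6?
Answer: 16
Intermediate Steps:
y = 3 (y = 2 - ⅙*(-6) = 2 + 1 = 3)
J = -2 (J = 1 - 1*3 = 1 - 3 = -2)
J⁴ = (-2)⁴ = 16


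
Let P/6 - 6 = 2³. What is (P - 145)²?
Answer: 3721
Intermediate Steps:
P = 84 (P = 36 + 6*2³ = 36 + 6*8 = 36 + 48 = 84)
(P - 145)² = (84 - 145)² = (-61)² = 3721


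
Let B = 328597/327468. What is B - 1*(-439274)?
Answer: 143848506829/327468 ≈ 4.3928e+5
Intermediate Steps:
B = 328597/327468 (B = 328597*(1/327468) = 328597/327468 ≈ 1.0034)
B - 1*(-439274) = 328597/327468 - 1*(-439274) = 328597/327468 + 439274 = 143848506829/327468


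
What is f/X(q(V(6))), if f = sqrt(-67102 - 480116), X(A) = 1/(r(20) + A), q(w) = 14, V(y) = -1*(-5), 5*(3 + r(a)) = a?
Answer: 45*I*sqrt(60802) ≈ 11096.0*I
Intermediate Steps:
r(a) = -3 + a/5
V(y) = 5
X(A) = 1/(1 + A) (X(A) = 1/((-3 + (1/5)*20) + A) = 1/((-3 + 4) + A) = 1/(1 + A))
f = 3*I*sqrt(60802) (f = sqrt(-547218) = 3*I*sqrt(60802) ≈ 739.74*I)
f/X(q(V(6))) = (3*I*sqrt(60802))/(1/(1 + 14)) = (3*I*sqrt(60802))/(1/15) = (3*I*sqrt(60802))*15 = 45*I*sqrt(60802)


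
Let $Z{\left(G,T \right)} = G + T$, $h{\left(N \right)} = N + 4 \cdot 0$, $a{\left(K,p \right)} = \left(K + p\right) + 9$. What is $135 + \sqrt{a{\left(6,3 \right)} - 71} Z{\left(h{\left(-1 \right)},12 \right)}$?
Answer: $135 + 11 i \sqrt{53} \approx 135.0 + 80.081 i$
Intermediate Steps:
$a{\left(K,p \right)} = 9 + K + p$
$h{\left(N \right)} = N$ ($h{\left(N \right)} = N + 0 = N$)
$135 + \sqrt{a{\left(6,3 \right)} - 71} Z{\left(h{\left(-1 \right)},12 \right)} = 135 + \sqrt{\left(9 + 6 + 3\right) - 71} \left(-1 + 12\right) = 135 + \sqrt{18 - 71} \cdot 11 = 135 + \sqrt{-53} \cdot 11 = 135 + i \sqrt{53} \cdot 11 = 135 + 11 i \sqrt{53}$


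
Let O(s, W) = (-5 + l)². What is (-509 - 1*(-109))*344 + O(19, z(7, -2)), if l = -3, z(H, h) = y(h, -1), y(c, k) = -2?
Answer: -137536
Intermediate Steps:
z(H, h) = -2
O(s, W) = 64 (O(s, W) = (-5 - 3)² = (-8)² = 64)
(-509 - 1*(-109))*344 + O(19, z(7, -2)) = (-509 - 1*(-109))*344 + 64 = (-509 + 109)*344 + 64 = -400*344 + 64 = -137600 + 64 = -137536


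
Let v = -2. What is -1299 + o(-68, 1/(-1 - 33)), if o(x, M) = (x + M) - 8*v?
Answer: -45935/34 ≈ -1351.0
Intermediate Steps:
o(x, M) = 16 + M + x (o(x, M) = (x + M) - 8*(-2) = (M + x) + 16 = 16 + M + x)
-1299 + o(-68, 1/(-1 - 33)) = -1299 + (16 + 1/(-1 - 33) - 68) = -1299 + (16 + 1/(-34) - 68) = -1299 + (16 - 1/34 - 68) = -1299 - 1769/34 = -45935/34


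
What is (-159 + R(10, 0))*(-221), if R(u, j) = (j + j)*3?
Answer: 35139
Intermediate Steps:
R(u, j) = 6*j (R(u, j) = (2*j)*3 = 6*j)
(-159 + R(10, 0))*(-221) = (-159 + 6*0)*(-221) = (-159 + 0)*(-221) = -159*(-221) = 35139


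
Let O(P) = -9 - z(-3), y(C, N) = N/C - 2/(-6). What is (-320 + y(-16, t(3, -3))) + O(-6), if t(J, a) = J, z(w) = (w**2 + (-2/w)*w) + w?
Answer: -15977/48 ≈ -332.85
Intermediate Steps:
z(w) = -2 + w + w**2 (z(w) = (w**2 - 2) + w = (-2 + w**2) + w = -2 + w + w**2)
y(C, N) = 1/3 + N/C (y(C, N) = N/C - 2*(-1/6) = N/C + 1/3 = 1/3 + N/C)
O(P) = -13 (O(P) = -9 - (-2 - 3 + (-3)**2) = -9 - (-2 - 3 + 9) = -9 - 1*4 = -9 - 4 = -13)
(-320 + y(-16, t(3, -3))) + O(-6) = (-320 + (3 + (1/3)*(-16))/(-16)) - 13 = (-320 - (3 - 16/3)/16) - 13 = (-320 - 1/16*(-7/3)) - 13 = (-320 + 7/48) - 13 = -15353/48 - 13 = -15977/48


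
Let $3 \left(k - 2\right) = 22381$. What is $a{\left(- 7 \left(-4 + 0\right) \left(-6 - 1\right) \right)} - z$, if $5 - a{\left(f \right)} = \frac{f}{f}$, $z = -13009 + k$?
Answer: $\frac{16652}{3} \approx 5550.7$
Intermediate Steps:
$k = \frac{22387}{3}$ ($k = 2 + \frac{1}{3} \cdot 22381 = 2 + \frac{22381}{3} = \frac{22387}{3} \approx 7462.3$)
$z = - \frac{16640}{3}$ ($z = -13009 + \frac{22387}{3} = - \frac{16640}{3} \approx -5546.7$)
$a{\left(f \right)} = 4$ ($a{\left(f \right)} = 5 - \frac{f}{f} = 5 - 1 = 4$)
$a{\left(- 7 \left(-4 + 0\right) \left(-6 - 1\right) \right)} - z = 4 - - \frac{16640}{3} = 4 + \frac{16640}{3} = \frac{16652}{3}$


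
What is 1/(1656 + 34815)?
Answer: 1/36471 ≈ 2.7419e-5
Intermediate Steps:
1/(1656 + 34815) = 1/36471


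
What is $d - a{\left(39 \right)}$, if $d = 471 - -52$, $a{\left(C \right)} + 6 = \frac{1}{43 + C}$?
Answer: $\frac{43377}{82} \approx 528.99$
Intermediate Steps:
$a{\left(C \right)} = -6 + \frac{1}{43 + C}$
$d = 523$ ($d = 471 + \left(-11 + 63\right) = 471 + 52 = 523$)
$d - a{\left(39 \right)} = 523 - \frac{-257 - 234}{43 + 39} = 523 - \frac{-257 - 234}{82} = 523 - \frac{1}{82} \left(-491\right) = 523 - - \frac{491}{82} = 523 + \frac{491}{82} = \frac{43377}{82}$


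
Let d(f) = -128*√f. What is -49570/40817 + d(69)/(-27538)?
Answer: -49570/40817 + 64*√69/13769 ≈ -1.1758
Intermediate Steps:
-49570/40817 + d(69)/(-27538) = -49570/40817 - 128*√69/(-27538) = -49570*1/40817 - 128*√69*(-1/27538) = -49570/40817 + 64*√69/13769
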